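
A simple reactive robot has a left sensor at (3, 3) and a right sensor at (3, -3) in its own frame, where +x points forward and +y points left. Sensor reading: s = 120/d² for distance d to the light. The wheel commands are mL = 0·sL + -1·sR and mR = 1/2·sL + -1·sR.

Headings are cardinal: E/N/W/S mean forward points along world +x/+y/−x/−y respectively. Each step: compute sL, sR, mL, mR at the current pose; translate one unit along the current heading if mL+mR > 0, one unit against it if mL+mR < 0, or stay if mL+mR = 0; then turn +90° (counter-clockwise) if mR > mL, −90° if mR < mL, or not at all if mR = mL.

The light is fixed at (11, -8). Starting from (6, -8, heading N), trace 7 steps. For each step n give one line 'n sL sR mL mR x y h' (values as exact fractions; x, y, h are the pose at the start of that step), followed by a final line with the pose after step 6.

n=0: pose=(6,-8,N); sL=120/73, sR=120/13; mL=-120/13, mR=-7980/949; mL+mR=-16740/949 → advance -1; mR−mL=60/73 → turn +1·90°
n=1: pose=(6,-9,W); sL=3/2, sR=30/17; mL=-30/17, mR=-69/68; mL+mR=-189/68 → advance -1; mR−mL=3/4 → turn +1·90°
n=2: pose=(7,-9,S); sL=120/17, sR=24/13; mL=-24/13, mR=372/221; mL+mR=-36/221 → advance -1; mR−mL=60/17 → turn +1·90°
n=3: pose=(7,-8,E); sL=12, sR=12; mL=-12, mR=-6; mL+mR=-18 → advance -1; mR−mL=6 → turn +1·90°
n=4: pose=(6,-8,N); sL=120/73, sR=120/13; mL=-120/13, mR=-7980/949; mL+mR=-16740/949 → advance -1; mR−mL=60/73 → turn +1·90°
n=5: pose=(6,-9,W); sL=3/2, sR=30/17; mL=-30/17, mR=-69/68; mL+mR=-189/68 → advance -1; mR−mL=3/4 → turn +1·90°
n=6: pose=(7,-9,S); sL=120/17, sR=24/13; mL=-24/13, mR=372/221; mL+mR=-36/221 → advance -1; mR−mL=60/17 → turn +1·90°

0 120/73 120/13 -120/13 -7980/949 6 -8 N
1 3/2 30/17 -30/17 -69/68 6 -9 W
2 120/17 24/13 -24/13 372/221 7 -9 S
3 12 12 -12 -6 7 -8 E
4 120/73 120/13 -120/13 -7980/949 6 -8 N
5 3/2 30/17 -30/17 -69/68 6 -9 W
6 120/17 24/13 -24/13 372/221 7 -9 S
final 7 -8 E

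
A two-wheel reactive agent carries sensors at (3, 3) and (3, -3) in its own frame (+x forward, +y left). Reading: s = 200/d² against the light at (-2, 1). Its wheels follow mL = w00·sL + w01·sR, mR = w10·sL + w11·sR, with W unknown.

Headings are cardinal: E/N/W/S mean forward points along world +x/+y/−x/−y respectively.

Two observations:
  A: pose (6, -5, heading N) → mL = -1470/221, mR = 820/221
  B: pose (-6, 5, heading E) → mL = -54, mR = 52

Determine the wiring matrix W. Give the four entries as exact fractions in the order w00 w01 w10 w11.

-1 -1/2 1/2 1/2

obs A: pose=(6,-5,N) → sL=100/17, sR=20/13, mL=-1470/221, mR=820/221
obs B: pose=(-6,5,E) → sL=4, sR=100, mL=-54, mR=52
sensor matrix S = [[100/17, 20/13], [4, 100]]; det S = 128640/221
solve [mL_A; mL_B] = S·[w00; w01] and [mR_A; mR_B] = S·[w10; w11]:
  w00 = -1, w01 = -1/2, w10 = 1/2, w11 = 1/2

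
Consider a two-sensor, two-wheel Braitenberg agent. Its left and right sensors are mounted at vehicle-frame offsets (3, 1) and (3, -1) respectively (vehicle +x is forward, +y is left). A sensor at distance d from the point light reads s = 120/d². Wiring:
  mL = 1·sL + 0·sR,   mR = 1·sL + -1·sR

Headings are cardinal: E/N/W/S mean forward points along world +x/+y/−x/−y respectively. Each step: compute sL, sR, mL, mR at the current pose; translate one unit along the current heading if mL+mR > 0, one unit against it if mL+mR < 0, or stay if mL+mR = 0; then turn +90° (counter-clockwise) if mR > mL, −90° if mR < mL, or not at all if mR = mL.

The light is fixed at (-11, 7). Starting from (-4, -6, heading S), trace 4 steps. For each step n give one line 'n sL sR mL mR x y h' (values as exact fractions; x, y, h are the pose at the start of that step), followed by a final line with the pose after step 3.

n=0: pose=(-4,-6,S); sL=3/8, sR=30/73; mL=3/8, mR=-21/584; mL+mR=99/292 → advance +1; mR−mL=-30/73 → turn -1·90°
n=1: pose=(-4,-7,W); sL=120/241, sR=24/37; mL=120/241, mR=-1344/8917; mL+mR=3096/8917 → advance +1; mR−mL=-24/37 → turn -1·90°
n=2: pose=(-5,-7,N); sL=60/73, sR=12/17; mL=60/73, mR=144/1241; mL+mR=1164/1241 → advance +1; mR−mL=-12/17 → turn -1·90°
n=3: pose=(-5,-6,E); sL=8/15, sR=120/277; mL=8/15, mR=416/4155; mL+mR=2632/4155 → advance +1; mR−mL=-120/277 → turn -1·90°

0 3/8 30/73 3/8 -21/584 -4 -6 S
1 120/241 24/37 120/241 -1344/8917 -4 -7 W
2 60/73 12/17 60/73 144/1241 -5 -7 N
3 8/15 120/277 8/15 416/4155 -5 -6 E
final -4 -6 S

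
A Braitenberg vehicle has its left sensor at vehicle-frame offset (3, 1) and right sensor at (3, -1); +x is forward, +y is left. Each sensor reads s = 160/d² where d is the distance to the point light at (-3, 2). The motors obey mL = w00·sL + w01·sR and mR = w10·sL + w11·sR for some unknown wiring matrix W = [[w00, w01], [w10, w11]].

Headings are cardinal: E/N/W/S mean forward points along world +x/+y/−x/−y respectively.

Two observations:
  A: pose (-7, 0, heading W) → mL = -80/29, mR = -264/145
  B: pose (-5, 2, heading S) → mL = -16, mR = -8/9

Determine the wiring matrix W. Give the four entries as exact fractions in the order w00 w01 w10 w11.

-1 0 1/2 -1

obs A: pose=(-7,0,W) → sL=80/29, sR=16/5, mL=-80/29, mR=-264/145
obs B: pose=(-5,2,S) → sL=16, sR=80/9, mL=-16, mR=-8/9
sensor matrix S = [[80/29, 16/5], [16, 80/9]]; det S = -34816/1305
solve [mL_A; mL_B] = S·[w00; w01] and [mR_A; mR_B] = S·[w10; w11]:
  w00 = -1, w01 = 0, w10 = 1/2, w11 = -1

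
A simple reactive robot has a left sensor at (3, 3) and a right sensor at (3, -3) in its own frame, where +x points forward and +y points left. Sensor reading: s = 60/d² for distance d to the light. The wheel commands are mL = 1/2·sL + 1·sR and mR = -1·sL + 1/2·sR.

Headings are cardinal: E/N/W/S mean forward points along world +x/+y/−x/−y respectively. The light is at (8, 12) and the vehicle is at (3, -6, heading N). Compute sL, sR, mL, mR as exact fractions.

left sensor world pos  = (0, -3); dL² = 289
right sensor world pos = (6, -3); dR² = 229
sL = 60/289 = 60/289
sR = 60/229 = 60/229
mL = 1/2·sL + 1·sR = 24210/66181
mR = -1·sL + 1/2·sR = -5070/66181

60/289 60/229 24210/66181 -5070/66181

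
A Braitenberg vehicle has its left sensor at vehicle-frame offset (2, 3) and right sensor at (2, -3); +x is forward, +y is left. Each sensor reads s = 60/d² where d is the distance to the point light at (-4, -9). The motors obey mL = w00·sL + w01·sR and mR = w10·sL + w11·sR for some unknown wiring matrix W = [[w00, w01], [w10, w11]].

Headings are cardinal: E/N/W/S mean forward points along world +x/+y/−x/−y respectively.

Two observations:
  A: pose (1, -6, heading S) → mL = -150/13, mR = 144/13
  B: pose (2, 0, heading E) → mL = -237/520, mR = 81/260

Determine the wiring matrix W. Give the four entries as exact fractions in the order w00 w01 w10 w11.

obs A: pose=(1,-6,S) → sL=12/13, sR=12, mL=-150/13, mR=144/13
obs B: pose=(2,0,E) → sL=15/52, sR=3/5, mL=-237/520, mR=81/260
sensor matrix S = [[12/13, 12], [15/52, 3/5]]; det S = -189/65
solve [mL_A; mL_B] = S·[w00; w01] and [mR_A; mR_B] = S·[w10; w11]:
  w00 = 1/2, w01 = -1, w10 = -1, w11 = 1

1/2 -1 -1 1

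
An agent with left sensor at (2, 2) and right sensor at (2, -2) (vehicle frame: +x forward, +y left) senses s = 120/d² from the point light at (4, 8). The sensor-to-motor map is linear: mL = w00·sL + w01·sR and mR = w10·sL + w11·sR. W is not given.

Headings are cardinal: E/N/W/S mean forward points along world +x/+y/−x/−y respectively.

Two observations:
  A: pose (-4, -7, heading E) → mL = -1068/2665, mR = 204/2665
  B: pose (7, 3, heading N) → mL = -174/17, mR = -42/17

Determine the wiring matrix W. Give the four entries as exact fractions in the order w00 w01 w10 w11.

-1 1/2 -1/2 1

obs A: pose=(-4,-7,E) → sL=24/41, sR=24/65, mL=-1068/2665, mR=204/2665
obs B: pose=(7,3,N) → sL=12, sR=60/17, mL=-174/17, mR=-42/17
sensor matrix S = [[24/41, 24/65], [12, 60/17]]; det S = -107136/45305
solve [mL_A; mL_B] = S·[w00; w01] and [mR_A; mR_B] = S·[w10; w11]:
  w00 = -1, w01 = 1/2, w10 = -1/2, w11 = 1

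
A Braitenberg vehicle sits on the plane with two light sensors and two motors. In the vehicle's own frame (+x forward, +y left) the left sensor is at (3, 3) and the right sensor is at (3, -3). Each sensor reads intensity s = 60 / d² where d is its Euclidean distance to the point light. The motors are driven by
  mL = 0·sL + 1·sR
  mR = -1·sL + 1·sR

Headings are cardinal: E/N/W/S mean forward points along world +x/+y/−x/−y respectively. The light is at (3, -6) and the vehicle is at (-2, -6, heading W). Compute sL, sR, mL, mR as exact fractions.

left sensor world pos  = (-5, -9); dL² = 73
right sensor world pos = (-5, -3); dR² = 73
sL = 60/73 = 60/73
sR = 60/73 = 60/73
mL = 0·sL + 1·sR = 60/73
mR = -1·sL + 1·sR = 0

60/73 60/73 60/73 0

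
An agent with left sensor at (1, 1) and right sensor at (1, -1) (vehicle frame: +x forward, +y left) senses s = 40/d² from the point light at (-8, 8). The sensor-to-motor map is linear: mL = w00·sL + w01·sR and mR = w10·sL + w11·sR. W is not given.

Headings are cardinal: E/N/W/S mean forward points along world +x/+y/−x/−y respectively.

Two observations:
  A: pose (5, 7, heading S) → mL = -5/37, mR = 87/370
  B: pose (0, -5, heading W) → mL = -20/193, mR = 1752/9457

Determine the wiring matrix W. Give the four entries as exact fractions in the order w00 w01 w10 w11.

obs A: pose=(5,7,S) → sL=1/5, sR=10/37, mL=-5/37, mR=87/370
obs B: pose=(0,-5,W) → sL=8/49, sR=40/193, mL=-20/193, mR=1752/9457
sensor matrix S = [[1/5, 10/37], [8/49, 40/193]]; det S = -936/349909
solve [mL_A; mL_B] = S·[w00; w01] and [mR_A; mR_B] = S·[w10; w11]:
  w00 = 0, w01 = -1/2, w10 = 1/2, w11 = 1/2

0 -1/2 1/2 1/2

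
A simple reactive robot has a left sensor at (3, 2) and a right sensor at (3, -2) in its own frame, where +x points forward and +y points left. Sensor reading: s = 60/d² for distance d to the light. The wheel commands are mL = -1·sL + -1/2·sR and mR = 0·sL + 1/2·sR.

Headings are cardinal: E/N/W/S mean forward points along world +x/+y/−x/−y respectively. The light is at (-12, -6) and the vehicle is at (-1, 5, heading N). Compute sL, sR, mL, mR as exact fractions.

60/277 12/73 -6042/20221 6/73

left sensor world pos  = (-3, 8); dL² = 277
right sensor world pos = (1, 8); dR² = 365
sL = 60/277 = 60/277
sR = 60/365 = 12/73
mL = -1·sL + -1/2·sR = -6042/20221
mR = 0·sL + 1/2·sR = 6/73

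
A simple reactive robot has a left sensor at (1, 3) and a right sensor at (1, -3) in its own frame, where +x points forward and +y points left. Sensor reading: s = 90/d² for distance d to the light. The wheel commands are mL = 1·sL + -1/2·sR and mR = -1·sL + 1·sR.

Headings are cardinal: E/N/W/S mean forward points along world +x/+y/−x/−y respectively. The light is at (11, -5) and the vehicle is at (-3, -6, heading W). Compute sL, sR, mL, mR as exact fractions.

90/241 90/229 9765/55189 1080/55189

left sensor world pos  = (-4, -9); dL² = 241
right sensor world pos = (-4, -3); dR² = 229
sL = 90/241 = 90/241
sR = 90/229 = 90/229
mL = 1·sL + -1/2·sR = 9765/55189
mR = -1·sL + 1·sR = 1080/55189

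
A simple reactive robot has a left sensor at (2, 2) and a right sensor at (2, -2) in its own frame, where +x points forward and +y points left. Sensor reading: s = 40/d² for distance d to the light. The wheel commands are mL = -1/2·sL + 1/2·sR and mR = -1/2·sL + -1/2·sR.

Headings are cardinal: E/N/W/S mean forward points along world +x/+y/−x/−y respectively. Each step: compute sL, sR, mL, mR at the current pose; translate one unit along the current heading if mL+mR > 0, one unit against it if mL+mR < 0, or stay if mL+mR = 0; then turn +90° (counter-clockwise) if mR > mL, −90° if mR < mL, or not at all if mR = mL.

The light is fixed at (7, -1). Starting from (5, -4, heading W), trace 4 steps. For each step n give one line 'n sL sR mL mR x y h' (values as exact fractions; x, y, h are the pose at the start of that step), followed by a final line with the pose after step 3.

0 40/41 40/17 480/697 -1160/697 5 -4 W
1 4 20 8 -12 6 -4 N
2 8 40/37 -128/37 -168/37 6 -5 E
3 10/9 10/13 -20/117 -110/117 5 -5 S
final 5 -4 W

n=0: pose=(5,-4,W); sL=40/41, sR=40/17; mL=480/697, mR=-1160/697; mL+mR=-40/41 → advance -1; mR−mL=-40/17 → turn -1·90°
n=1: pose=(6,-4,N); sL=4, sR=20; mL=8, mR=-12; mL+mR=-4 → advance -1; mR−mL=-20 → turn -1·90°
n=2: pose=(6,-5,E); sL=8, sR=40/37; mL=-128/37, mR=-168/37; mL+mR=-8 → advance -1; mR−mL=-40/37 → turn -1·90°
n=3: pose=(5,-5,S); sL=10/9, sR=10/13; mL=-20/117, mR=-110/117; mL+mR=-10/9 → advance -1; mR−mL=-10/13 → turn -1·90°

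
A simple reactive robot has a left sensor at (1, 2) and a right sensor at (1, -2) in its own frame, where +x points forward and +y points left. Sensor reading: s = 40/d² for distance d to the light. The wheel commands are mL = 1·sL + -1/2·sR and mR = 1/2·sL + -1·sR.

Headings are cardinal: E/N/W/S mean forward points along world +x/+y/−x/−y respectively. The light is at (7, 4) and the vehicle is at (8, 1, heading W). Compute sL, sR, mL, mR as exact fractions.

8/5 40 -92/5 -196/5

left sensor world pos  = (7, -1); dL² = 25
right sensor world pos = (7, 3); dR² = 1
sL = 40/25 = 8/5
sR = 40/1 = 40
mL = 1·sL + -1/2·sR = -92/5
mR = 1/2·sL + -1·sR = -196/5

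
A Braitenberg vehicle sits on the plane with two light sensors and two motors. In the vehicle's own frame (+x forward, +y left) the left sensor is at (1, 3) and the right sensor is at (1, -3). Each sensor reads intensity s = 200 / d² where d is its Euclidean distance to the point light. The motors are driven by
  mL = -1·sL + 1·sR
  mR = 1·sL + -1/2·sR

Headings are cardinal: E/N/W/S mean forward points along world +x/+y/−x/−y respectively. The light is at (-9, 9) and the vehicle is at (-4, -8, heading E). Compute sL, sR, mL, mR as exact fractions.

left sensor world pos  = (-3, -5); dL² = 232
right sensor world pos = (-3, -11); dR² = 436
sL = 200/232 = 25/29
sR = 200/436 = 50/109
mL = -1·sL + 1·sR = -1275/3161
mR = 1·sL + -1/2·sR = 2000/3161

25/29 50/109 -1275/3161 2000/3161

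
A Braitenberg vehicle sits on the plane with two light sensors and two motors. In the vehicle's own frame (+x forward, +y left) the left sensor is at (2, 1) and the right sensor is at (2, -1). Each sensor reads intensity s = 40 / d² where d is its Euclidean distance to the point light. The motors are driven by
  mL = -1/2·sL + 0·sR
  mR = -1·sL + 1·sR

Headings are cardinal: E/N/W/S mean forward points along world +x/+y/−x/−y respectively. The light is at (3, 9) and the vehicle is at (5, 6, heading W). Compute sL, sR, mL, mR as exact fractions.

left sensor world pos  = (3, 5); dL² = 16
right sensor world pos = (3, 7); dR² = 4
sL = 40/16 = 5/2
sR = 40/4 = 10
mL = -1/2·sL + 0·sR = -5/4
mR = -1·sL + 1·sR = 15/2

5/2 10 -5/4 15/2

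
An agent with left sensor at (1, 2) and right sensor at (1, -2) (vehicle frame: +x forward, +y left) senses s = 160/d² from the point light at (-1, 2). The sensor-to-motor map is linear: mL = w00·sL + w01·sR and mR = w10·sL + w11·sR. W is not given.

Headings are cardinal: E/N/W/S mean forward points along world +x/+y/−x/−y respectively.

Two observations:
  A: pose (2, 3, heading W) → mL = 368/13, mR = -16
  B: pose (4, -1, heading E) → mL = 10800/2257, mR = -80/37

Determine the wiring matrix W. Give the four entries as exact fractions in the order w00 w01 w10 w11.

obs A: pose=(2,3,W) → sL=32, sR=160/13, mL=368/13, mR=-16
obs B: pose=(4,-1,E) → sL=160/37, sR=160/61, mL=10800/2257, mR=-80/37
sensor matrix S = [[32, 160/13], [160/37, 160/61]]; det S = 901120/29341
solve [mL_A; mL_B] = S·[w00; w01] and [mR_A; mR_B] = S·[w10; w11]:
  w00 = 1/2, w01 = 1, w10 = -1/2, w11 = 0

1/2 1 -1/2 0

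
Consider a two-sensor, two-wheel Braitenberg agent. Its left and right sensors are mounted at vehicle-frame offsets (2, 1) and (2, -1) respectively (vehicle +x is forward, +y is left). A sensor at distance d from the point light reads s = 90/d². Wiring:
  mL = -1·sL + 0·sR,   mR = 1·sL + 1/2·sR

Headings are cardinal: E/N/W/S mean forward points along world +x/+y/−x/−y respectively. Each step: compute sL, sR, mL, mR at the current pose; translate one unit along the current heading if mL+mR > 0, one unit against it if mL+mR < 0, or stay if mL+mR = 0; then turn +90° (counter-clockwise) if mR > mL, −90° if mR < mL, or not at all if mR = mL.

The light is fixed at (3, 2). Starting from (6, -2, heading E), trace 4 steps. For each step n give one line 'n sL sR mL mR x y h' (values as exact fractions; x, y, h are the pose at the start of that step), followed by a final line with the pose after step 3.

n=0: pose=(6,-2,E); sL=45/17, sR=9/5; mL=-45/17, mR=603/170; mL+mR=9/10 → advance +1; mR−mL=1053/170 → turn +1·90°
n=1: pose=(7,-2,N); sL=90/13, sR=90/29; mL=-90/13, mR=3195/377; mL+mR=45/29 → advance +1; mR−mL=5805/377 → turn +1·90°
n=2: pose=(7,-1,W); sL=9/2, sR=45/4; mL=-9/2, mR=81/8; mL+mR=45/8 → advance +1; mR−mL=117/8 → turn +1·90°
n=3: pose=(6,-1,S); sL=90/41, sR=90/29; mL=-90/41, mR=4455/1189; mL+mR=45/29 → advance +1; mR−mL=7065/1189 → turn +1·90°

0 45/17 9/5 -45/17 603/170 6 -2 E
1 90/13 90/29 -90/13 3195/377 7 -2 N
2 9/2 45/4 -9/2 81/8 7 -1 W
3 90/41 90/29 -90/41 4455/1189 6 -1 S
final 6 -2 E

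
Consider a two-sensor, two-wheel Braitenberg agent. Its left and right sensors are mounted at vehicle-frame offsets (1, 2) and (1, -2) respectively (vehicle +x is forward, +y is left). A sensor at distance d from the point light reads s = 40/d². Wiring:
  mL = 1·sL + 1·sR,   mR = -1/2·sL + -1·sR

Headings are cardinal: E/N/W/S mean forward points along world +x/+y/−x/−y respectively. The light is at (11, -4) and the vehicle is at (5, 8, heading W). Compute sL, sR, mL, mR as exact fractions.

40/149 8/49 3152/7301 -2172/7301

left sensor world pos  = (4, 6); dL² = 149
right sensor world pos = (4, 10); dR² = 245
sL = 40/149 = 40/149
sR = 40/245 = 8/49
mL = 1·sL + 1·sR = 3152/7301
mR = -1/2·sL + -1·sR = -2172/7301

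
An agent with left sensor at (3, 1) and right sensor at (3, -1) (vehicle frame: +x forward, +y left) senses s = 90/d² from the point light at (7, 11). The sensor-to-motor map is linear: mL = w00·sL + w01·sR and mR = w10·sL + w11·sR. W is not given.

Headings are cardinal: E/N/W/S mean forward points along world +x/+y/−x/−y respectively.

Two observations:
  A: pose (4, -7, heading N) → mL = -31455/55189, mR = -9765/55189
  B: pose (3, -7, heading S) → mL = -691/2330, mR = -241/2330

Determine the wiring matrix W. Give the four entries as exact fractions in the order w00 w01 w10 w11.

obs A: pose=(4,-7,N) → sL=90/241, sR=90/229, mL=-31455/55189, mR=-9765/55189
obs B: pose=(3,-7,S) → sL=1/5, sR=45/233, mL=-691/2330, mR=-241/2330
sensor matrix S = [[90/241, 90/229], [1/5, 45/233]]; det S = -83304/12859037
solve [mL_A; mL_B] = S·[w00; w01] and [mR_A; mR_B] = S·[w10; w11]:
  w00 = -1, w01 = -1/2, w10 = -1, w11 = 1/2

-1 -1/2 -1 1/2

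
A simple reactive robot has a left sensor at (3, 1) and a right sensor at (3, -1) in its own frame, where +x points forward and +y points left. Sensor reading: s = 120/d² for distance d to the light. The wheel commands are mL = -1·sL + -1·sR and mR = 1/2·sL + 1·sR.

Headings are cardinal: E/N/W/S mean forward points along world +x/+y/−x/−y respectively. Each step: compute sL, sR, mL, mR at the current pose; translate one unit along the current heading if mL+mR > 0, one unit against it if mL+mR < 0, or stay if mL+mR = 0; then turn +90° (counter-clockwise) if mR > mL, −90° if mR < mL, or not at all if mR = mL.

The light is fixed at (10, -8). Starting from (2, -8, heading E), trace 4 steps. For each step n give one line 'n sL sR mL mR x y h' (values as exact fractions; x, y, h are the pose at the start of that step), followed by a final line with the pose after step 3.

0 60/13 60/13 -120/13 90/13 2 -8 E
1 120/109 120/73 -21840/7957 17460/7957 1 -8 N
2 30/37 5/6 -365/222 275/222 1 -9 W
3 24/13 120/97 -3888/1261 2724/1261 2 -9 S
final 2 -8 E

n=0: pose=(2,-8,E); sL=60/13, sR=60/13; mL=-120/13, mR=90/13; mL+mR=-30/13 → advance -1; mR−mL=210/13 → turn +1·90°
n=1: pose=(1,-8,N); sL=120/109, sR=120/73; mL=-21840/7957, mR=17460/7957; mL+mR=-60/109 → advance -1; mR−mL=39300/7957 → turn +1·90°
n=2: pose=(1,-9,W); sL=30/37, sR=5/6; mL=-365/222, mR=275/222; mL+mR=-15/37 → advance -1; mR−mL=320/111 → turn +1·90°
n=3: pose=(2,-9,S); sL=24/13, sR=120/97; mL=-3888/1261, mR=2724/1261; mL+mR=-12/13 → advance -1; mR−mL=6612/1261 → turn +1·90°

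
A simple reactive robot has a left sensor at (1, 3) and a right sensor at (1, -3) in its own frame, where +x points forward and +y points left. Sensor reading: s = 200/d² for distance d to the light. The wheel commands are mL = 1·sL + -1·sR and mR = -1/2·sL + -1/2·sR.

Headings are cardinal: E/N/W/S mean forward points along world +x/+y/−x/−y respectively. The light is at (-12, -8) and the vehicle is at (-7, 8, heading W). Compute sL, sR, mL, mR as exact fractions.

left sensor world pos  = (-8, 5); dL² = 185
right sensor world pos = (-8, 11); dR² = 377
sL = 200/185 = 40/37
sR = 200/377 = 200/377
mL = 1·sL + -1·sR = 7680/13949
mR = -1/2·sL + -1/2·sR = -11240/13949

40/37 200/377 7680/13949 -11240/13949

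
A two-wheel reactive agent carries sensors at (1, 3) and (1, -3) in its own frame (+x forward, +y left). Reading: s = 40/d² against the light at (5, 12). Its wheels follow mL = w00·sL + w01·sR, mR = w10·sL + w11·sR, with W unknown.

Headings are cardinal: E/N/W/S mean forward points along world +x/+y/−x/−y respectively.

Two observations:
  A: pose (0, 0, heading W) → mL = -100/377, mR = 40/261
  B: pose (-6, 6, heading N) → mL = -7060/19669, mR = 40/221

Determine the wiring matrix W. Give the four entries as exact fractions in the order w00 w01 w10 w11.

1/2 -1 1 0

obs A: pose=(0,0,W) → sL=40/261, sR=40/117, mL=-100/377, mR=40/261
obs B: pose=(-6,6,N) → sL=40/221, sR=40/89, mL=-7060/19669, mR=40/221
sensor matrix S = [[40/261, 40/117], [40/221, 40/89]]; det S = 467200/66736917
solve [mL_A; mL_B] = S·[w00; w01] and [mR_A; mR_B] = S·[w10; w11]:
  w00 = 1/2, w01 = -1, w10 = 1, w11 = 0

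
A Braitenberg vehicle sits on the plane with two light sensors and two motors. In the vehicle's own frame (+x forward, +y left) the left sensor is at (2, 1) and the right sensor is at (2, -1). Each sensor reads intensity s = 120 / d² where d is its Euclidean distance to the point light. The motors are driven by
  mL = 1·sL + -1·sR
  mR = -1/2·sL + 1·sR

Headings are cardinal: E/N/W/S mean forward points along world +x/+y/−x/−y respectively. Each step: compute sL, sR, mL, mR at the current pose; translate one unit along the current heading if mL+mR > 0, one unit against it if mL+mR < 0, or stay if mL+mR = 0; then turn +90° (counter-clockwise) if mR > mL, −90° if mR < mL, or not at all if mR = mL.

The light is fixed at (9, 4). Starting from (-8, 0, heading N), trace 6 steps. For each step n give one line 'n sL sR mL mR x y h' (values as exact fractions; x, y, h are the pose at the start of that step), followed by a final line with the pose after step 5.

0 15/41 6/13 -51/533 297/1066 -8 0 N
1 120/377 24/73 -288/27521 4668/27521 -8 1 W
2 60/157 60/193 2160/30301 3630/30301 -9 1 S
3 24/53 120/281 384/14893 2988/14893 -9 0 E
4 15/41 6/13 -51/533 297/1066 -8 0 N
5 120/377 24/73 -288/27521 4668/27521 -8 1 W
final -9 1 S

n=0: pose=(-8,0,N); sL=15/41, sR=6/13; mL=-51/533, mR=297/1066; mL+mR=15/82 → advance +1; mR−mL=399/1066 → turn +1·90°
n=1: pose=(-8,1,W); sL=120/377, sR=24/73; mL=-288/27521, mR=4668/27521; mL+mR=60/377 → advance +1; mR−mL=4956/27521 → turn +1·90°
n=2: pose=(-9,1,S); sL=60/157, sR=60/193; mL=2160/30301, mR=3630/30301; mL+mR=30/157 → advance +1; mR−mL=1470/30301 → turn +1·90°
n=3: pose=(-9,0,E); sL=24/53, sR=120/281; mL=384/14893, mR=2988/14893; mL+mR=12/53 → advance +1; mR−mL=2604/14893 → turn +1·90°
n=4: pose=(-8,0,N); sL=15/41, sR=6/13; mL=-51/533, mR=297/1066; mL+mR=15/82 → advance +1; mR−mL=399/1066 → turn +1·90°
n=5: pose=(-8,1,W); sL=120/377, sR=24/73; mL=-288/27521, mR=4668/27521; mL+mR=60/377 → advance +1; mR−mL=4956/27521 → turn +1·90°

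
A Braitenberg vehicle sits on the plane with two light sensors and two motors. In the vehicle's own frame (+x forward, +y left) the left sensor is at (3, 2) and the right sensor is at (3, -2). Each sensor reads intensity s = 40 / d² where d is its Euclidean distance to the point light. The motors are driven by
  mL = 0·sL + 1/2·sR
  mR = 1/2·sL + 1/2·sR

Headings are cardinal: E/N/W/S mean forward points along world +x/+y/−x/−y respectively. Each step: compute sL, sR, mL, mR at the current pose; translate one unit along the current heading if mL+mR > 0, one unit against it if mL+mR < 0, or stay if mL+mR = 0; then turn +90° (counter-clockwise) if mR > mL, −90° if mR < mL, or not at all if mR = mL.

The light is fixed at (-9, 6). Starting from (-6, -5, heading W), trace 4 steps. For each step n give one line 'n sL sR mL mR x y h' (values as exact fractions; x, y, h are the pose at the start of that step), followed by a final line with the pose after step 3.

n=0: pose=(-6,-5,W); sL=40/169, sR=40/81; mL=20/81, mR=5000/13689; mL+mR=8380/13689 → advance +1; mR−mL=20/169 → turn +1·90°
n=1: pose=(-7,-5,S); sL=10/53, sR=10/49; mL=5/49, mR=510/2597; mL+mR=775/2597 → advance +1; mR−mL=5/53 → turn +1·90°
n=2: pose=(-7,-6,E); sL=8/25, sR=40/221; mL=20/221, mR=1384/5525; mL+mR=1884/5525 → advance +1; mR−mL=4/25 → turn +1·90°
n=3: pose=(-6,-6,N); sL=20/41, sR=20/53; mL=10/53, mR=940/2173; mL+mR=1350/2173 → advance +1; mR−mL=10/41 → turn +1·90°

0 40/169 40/81 20/81 5000/13689 -6 -5 W
1 10/53 10/49 5/49 510/2597 -7 -5 S
2 8/25 40/221 20/221 1384/5525 -7 -6 E
3 20/41 20/53 10/53 940/2173 -6 -6 N
final -6 -5 W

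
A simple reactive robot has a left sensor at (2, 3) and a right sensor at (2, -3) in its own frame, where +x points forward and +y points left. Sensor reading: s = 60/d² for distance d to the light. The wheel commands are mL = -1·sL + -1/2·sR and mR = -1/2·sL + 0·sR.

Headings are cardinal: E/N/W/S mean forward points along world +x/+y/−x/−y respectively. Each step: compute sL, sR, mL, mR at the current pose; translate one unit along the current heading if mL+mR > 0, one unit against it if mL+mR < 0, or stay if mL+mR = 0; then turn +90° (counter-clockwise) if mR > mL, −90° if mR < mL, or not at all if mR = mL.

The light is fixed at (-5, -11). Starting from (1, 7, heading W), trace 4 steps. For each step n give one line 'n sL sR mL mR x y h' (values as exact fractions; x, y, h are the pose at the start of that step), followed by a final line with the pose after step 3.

0 60/241 60/457 -34650/110137 -30/241 1 7 W
1 15/89 15/68 -3375/12104 -15/178 2 7 S
2 12/113 60/337 -7434/38081 -6/113 2 8 E
3 2/15 10/87 -83/435 -1/15 1 8 N
final 1 7 W

n=0: pose=(1,7,W); sL=60/241, sR=60/457; mL=-34650/110137, mR=-30/241; mL+mR=-48360/110137 → advance -1; mR−mL=20940/110137 → turn +1·90°
n=1: pose=(2,7,S); sL=15/89, sR=15/68; mL=-3375/12104, mR=-15/178; mL+mR=-4395/12104 → advance -1; mR−mL=2355/12104 → turn +1·90°
n=2: pose=(2,8,E); sL=12/113, sR=60/337; mL=-7434/38081, mR=-6/113; mL+mR=-9456/38081 → advance -1; mR−mL=5412/38081 → turn +1·90°
n=3: pose=(1,8,N); sL=2/15, sR=10/87; mL=-83/435, mR=-1/15; mL+mR=-112/435 → advance -1; mR−mL=18/145 → turn +1·90°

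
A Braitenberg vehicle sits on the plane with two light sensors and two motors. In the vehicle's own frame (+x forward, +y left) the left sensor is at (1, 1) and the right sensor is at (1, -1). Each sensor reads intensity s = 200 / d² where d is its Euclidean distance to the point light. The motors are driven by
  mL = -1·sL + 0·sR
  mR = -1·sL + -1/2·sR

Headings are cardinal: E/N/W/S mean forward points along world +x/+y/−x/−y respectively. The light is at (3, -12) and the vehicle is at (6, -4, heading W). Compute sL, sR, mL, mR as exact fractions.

left sensor world pos  = (5, -5); dL² = 53
right sensor world pos = (5, -3); dR² = 85
sL = 200/53 = 200/53
sR = 200/85 = 40/17
mL = -1·sL + 0·sR = -200/53
mR = -1·sL + -1/2·sR = -4460/901

200/53 40/17 -200/53 -4460/901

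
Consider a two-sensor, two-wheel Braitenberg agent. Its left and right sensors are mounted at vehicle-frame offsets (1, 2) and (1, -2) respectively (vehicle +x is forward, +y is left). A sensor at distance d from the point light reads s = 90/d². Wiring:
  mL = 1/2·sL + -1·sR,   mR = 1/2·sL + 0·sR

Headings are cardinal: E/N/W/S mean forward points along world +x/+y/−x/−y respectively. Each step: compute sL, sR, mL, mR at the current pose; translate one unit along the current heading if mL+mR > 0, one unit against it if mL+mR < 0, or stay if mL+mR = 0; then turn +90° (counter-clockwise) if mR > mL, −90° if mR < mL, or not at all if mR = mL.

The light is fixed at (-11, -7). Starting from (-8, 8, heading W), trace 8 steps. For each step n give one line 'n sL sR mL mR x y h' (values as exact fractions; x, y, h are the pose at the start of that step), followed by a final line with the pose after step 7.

n=0: pose=(-8,8,W); sL=90/173, sR=90/293; mL=-2385/50689, mR=45/173; mL+mR=10800/50689 → advance +1; mR−mL=90/293 → turn +1·90°
n=1: pose=(-9,8,S); sL=45/106, sR=45/98; mL=-2565/10388, mR=45/212; mL+mR=-90/2597 → advance -1; mR−mL=45/98 → turn +1·90°
n=2: pose=(-9,9,E); sL=10/37, sR=18/41; mL=-461/1517, mR=5/37; mL+mR=-256/1517 → advance -1; mR−mL=18/41 → turn +1·90°
n=3: pose=(-10,9,N); sL=9/29, sR=45/149; mL=-1269/8642, mR=9/58; mL+mR=36/4321 → advance +1; mR−mL=45/149 → turn +1·90°
n=4: pose=(-10,10,W); sL=2/5, sR=90/361; mL=-89/1805, mR=1/5; mL+mR=272/1805 → advance +1; mR−mL=90/361 → turn +1·90°
n=5: pose=(-11,10,S); sL=9/26, sR=9/26; mL=-9/52, mR=9/52; mL+mR=0 → advance +0; mR−mL=9/26 → turn +1·90°
n=6: pose=(-11,10,E); sL=45/181, sR=45/113; mL=-11205/40906, mR=45/362; mL+mR=-3060/20453 → advance -1; mR−mL=45/113 → turn +1·90°
n=7: pose=(-12,10,N); sL=10/37, sR=18/65; mL=-341/2405, mR=5/37; mL+mR=-16/2405 → advance -1; mR−mL=18/65 → turn +1·90°

0 90/173 90/293 -2385/50689 45/173 -8 8 W
1 45/106 45/98 -2565/10388 45/212 -9 8 S
2 10/37 18/41 -461/1517 5/37 -9 9 E
3 9/29 45/149 -1269/8642 9/58 -10 9 N
4 2/5 90/361 -89/1805 1/5 -10 10 W
5 9/26 9/26 -9/52 9/52 -11 10 S
6 45/181 45/113 -11205/40906 45/362 -11 10 E
7 10/37 18/65 -341/2405 5/37 -12 10 N
final -12 9 W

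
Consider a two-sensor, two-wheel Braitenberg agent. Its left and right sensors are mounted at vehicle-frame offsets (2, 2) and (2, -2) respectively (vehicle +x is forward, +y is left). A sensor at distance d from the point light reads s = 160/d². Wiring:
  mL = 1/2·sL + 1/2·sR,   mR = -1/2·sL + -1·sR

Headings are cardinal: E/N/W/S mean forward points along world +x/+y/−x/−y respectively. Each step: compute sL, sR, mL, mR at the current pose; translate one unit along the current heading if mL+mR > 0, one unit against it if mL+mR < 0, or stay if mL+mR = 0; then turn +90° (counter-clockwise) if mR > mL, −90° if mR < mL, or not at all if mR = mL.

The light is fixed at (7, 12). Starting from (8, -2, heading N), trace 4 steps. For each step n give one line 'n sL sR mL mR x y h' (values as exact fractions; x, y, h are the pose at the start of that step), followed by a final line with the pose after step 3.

n=0: pose=(8,-2,N); sL=32/29, sR=160/153; mL=4768/4437, mR=-7088/4437; mL+mR=-80/153 → advance -1; mR−mL=-3952/1479 → turn -1·90°
n=1: pose=(8,-3,E); sL=80/89, sR=80/149; mL=9520/13261, mR=-13080/13261; mL+mR=-40/149 → advance -1; mR−mL=-22600/13261 → turn -1·90°
n=2: pose=(7,-3,S); sL=160/293, sR=160/293; mL=160/293, mR=-240/293; mL+mR=-80/293 → advance -1; mR−mL=-400/293 → turn -1·90°
n=3: pose=(7,-2,W); sL=8/13, sR=40/37; mL=408/481, mR=-668/481; mL+mR=-20/37 → advance -1; mR−mL=-1076/481 → turn -1·90°

0 32/29 160/153 4768/4437 -7088/4437 8 -2 N
1 80/89 80/149 9520/13261 -13080/13261 8 -3 E
2 160/293 160/293 160/293 -240/293 7 -3 S
3 8/13 40/37 408/481 -668/481 7 -2 W
final 8 -2 N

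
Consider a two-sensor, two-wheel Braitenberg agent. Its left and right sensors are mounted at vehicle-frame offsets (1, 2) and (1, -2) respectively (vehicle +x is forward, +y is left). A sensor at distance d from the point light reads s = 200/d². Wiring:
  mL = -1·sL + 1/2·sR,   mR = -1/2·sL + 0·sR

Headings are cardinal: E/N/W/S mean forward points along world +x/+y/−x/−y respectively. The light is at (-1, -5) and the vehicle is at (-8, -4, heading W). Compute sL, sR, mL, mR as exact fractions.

40/13 200/73 -1620/949 -20/13

left sensor world pos  = (-9, -6); dL² = 65
right sensor world pos = (-9, -2); dR² = 73
sL = 200/65 = 40/13
sR = 200/73 = 200/73
mL = -1·sL + 1/2·sR = -1620/949
mR = -1/2·sL + 0·sR = -20/13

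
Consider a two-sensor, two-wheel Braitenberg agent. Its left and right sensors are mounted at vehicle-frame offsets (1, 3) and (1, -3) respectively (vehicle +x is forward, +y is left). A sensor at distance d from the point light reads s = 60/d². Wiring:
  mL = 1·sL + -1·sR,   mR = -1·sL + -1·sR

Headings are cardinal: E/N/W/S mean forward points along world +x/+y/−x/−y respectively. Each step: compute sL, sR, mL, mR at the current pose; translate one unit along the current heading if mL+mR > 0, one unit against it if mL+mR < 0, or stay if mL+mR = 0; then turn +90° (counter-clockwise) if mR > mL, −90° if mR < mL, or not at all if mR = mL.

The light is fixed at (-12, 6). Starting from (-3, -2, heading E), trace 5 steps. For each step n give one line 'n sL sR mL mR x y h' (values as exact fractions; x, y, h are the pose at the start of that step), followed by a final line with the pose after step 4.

n=0: pose=(-3,-2,E); sL=12/25, sR=60/221; mL=1152/5525, mR=-4152/5525; mL+mR=-120/221 → advance -1; mR−mL=-24/25 → turn -1·90°
n=1: pose=(-4,-2,S); sL=30/101, sR=30/53; mL=-1440/5353, mR=-4620/5353; mL+mR=-60/53 → advance -1; mR−mL=-60/101 → turn -1·90°
n=2: pose=(-4,-1,W); sL=60/149, sR=12/13; mL=-1008/1937, mR=-2568/1937; mL+mR=-24/13 → advance -1; mR−mL=-120/149 → turn -1·90°
n=3: pose=(-3,-1,N); sL=5/6, sR=1/3; mL=1/2, mR=-7/6; mL+mR=-2/3 → advance -1; mR−mL=-5/3 → turn -1·90°
n=4: pose=(-3,-2,E); sL=12/25, sR=60/221; mL=1152/5525, mR=-4152/5525; mL+mR=-120/221 → advance -1; mR−mL=-24/25 → turn -1·90°

0 12/25 60/221 1152/5525 -4152/5525 -3 -2 E
1 30/101 30/53 -1440/5353 -4620/5353 -4 -2 S
2 60/149 12/13 -1008/1937 -2568/1937 -4 -1 W
3 5/6 1/3 1/2 -7/6 -3 -1 N
4 12/25 60/221 1152/5525 -4152/5525 -3 -2 E
final -4 -2 S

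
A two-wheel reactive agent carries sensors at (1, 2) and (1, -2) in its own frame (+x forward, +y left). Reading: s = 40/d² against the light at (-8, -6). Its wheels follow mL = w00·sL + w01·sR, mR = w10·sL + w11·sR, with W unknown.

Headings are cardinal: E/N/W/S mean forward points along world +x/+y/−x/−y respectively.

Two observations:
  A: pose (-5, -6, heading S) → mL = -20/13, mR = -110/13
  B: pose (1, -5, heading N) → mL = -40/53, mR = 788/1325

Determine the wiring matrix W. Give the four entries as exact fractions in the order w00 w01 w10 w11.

-1 0 1 -1/2

obs A: pose=(-5,-6,S) → sL=20/13, sR=20, mL=-20/13, mR=-110/13
obs B: pose=(1,-5,N) → sL=40/53, sR=8/25, mL=-40/53, mR=788/1325
sensor matrix S = [[20/13, 20], [40/53, 8/25]]; det S = -50304/3445
solve [mL_A; mL_B] = S·[w00; w01] and [mR_A; mR_B] = S·[w10; w11]:
  w00 = -1, w01 = 0, w10 = 1, w11 = -1/2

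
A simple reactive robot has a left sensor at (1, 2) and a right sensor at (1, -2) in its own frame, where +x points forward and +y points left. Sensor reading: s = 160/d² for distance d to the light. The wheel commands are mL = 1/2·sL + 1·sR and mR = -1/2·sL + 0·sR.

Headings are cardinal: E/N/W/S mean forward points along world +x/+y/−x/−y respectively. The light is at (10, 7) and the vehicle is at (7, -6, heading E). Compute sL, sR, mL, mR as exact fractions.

left sensor world pos  = (8, -4); dL² = 125
right sensor world pos = (8, -8); dR² = 229
sL = 160/125 = 32/25
sR = 160/229 = 160/229
mL = 1/2·sL + 1·sR = 7664/5725
mR = -1/2·sL + 0·sR = -16/25

32/25 160/229 7664/5725 -16/25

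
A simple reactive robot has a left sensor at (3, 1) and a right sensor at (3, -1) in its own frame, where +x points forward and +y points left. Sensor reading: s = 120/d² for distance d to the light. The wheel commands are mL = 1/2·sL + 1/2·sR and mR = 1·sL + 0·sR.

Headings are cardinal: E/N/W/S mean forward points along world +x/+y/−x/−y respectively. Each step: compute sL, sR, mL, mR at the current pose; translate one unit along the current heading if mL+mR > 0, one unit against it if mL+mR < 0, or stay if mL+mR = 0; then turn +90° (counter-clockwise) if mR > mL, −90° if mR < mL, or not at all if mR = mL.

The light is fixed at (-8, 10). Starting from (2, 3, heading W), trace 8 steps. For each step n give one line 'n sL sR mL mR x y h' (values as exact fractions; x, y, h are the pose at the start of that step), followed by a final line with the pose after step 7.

n=0: pose=(2,3,W); sL=120/113, sR=24/17; mL=2376/1921, mR=120/113; mL+mR=4416/1921 → advance +1; mR−mL=-336/1921 → turn -1·90°
n=1: pose=(1,3,N); sL=3/2, sR=30/29; mL=147/116, mR=3/2; mL+mR=321/116 → advance +1; mR−mL=27/116 → turn +1·90°
n=2: pose=(1,4,W); sL=24/17, sR=120/61; mL=1752/1037, mR=24/17; mL+mR=3216/1037 → advance +1; mR−mL=-288/1037 → turn -1·90°
n=3: pose=(0,4,N); sL=60/29, sR=4/3; mL=148/87, mR=60/29; mL+mR=328/87 → advance +1; mR−mL=32/87 → turn +1·90°
n=4: pose=(0,5,W); sL=120/61, sR=120/41; mL=6120/2501, mR=120/61; mL+mR=11040/2501 → advance +1; mR−mL=-1200/2501 → turn -1·90°
n=5: pose=(-1,5,N); sL=3, sR=30/17; mL=81/34, mR=3; mL+mR=183/34 → advance +1; mR−mL=21/34 → turn +1·90°
n=6: pose=(-1,6,W); sL=120/41, sR=24/5; mL=792/205, mR=120/41; mL+mR=1392/205 → advance +1; mR−mL=-192/205 → turn -1·90°
n=7: pose=(-2,6,N); sL=60/13, sR=12/5; mL=228/65, mR=60/13; mL+mR=528/65 → advance +1; mR−mL=72/65 → turn +1·90°

0 120/113 24/17 2376/1921 120/113 2 3 W
1 3/2 30/29 147/116 3/2 1 3 N
2 24/17 120/61 1752/1037 24/17 1 4 W
3 60/29 4/3 148/87 60/29 0 4 N
4 120/61 120/41 6120/2501 120/61 0 5 W
5 3 30/17 81/34 3 -1 5 N
6 120/41 24/5 792/205 120/41 -1 6 W
7 60/13 12/5 228/65 60/13 -2 6 N
final -2 7 W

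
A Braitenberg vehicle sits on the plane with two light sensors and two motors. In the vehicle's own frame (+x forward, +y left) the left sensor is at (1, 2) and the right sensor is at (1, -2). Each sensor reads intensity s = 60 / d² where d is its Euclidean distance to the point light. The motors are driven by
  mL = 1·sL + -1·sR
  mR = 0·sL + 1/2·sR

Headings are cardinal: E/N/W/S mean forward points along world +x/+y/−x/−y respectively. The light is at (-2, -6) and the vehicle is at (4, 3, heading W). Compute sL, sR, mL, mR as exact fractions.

30/37 30/73 1080/2701 15/73

left sensor world pos  = (3, 1); dL² = 74
right sensor world pos = (3, 5); dR² = 146
sL = 60/74 = 30/37
sR = 60/146 = 30/73
mL = 1·sL + -1·sR = 1080/2701
mR = 0·sL + 1/2·sR = 15/73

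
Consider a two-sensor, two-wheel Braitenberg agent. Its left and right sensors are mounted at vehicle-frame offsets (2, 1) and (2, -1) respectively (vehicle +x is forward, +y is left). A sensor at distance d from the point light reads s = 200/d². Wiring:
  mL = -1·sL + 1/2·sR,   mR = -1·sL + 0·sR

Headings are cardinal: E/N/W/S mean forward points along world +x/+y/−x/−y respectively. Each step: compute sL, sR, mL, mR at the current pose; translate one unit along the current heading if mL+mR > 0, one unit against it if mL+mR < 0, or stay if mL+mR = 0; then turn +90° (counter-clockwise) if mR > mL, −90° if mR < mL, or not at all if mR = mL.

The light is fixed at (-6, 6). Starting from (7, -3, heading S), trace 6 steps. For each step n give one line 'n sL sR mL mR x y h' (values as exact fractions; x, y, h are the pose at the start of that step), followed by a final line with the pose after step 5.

0 200/317 40/53 -4260/16801 -200/317 7 -3 S
1 100/101 20/17 -690/1717 -100/101 7 -2 W
2 40/41 200/261 -6340/10701 -40/41 8 -2 N
3 5/8 50/89 -245/712 -5/8 8 -3 E
4 200/317 40/53 -4260/16801 -200/317 7 -3 S
5 100/101 20/17 -690/1717 -100/101 7 -2 W
final 8 -2 N

n=0: pose=(7,-3,S); sL=200/317, sR=40/53; mL=-4260/16801, mR=-200/317; mL+mR=-14860/16801 → advance -1; mR−mL=-20/53 → turn -1·90°
n=1: pose=(7,-2,W); sL=100/101, sR=20/17; mL=-690/1717, mR=-100/101; mL+mR=-2390/1717 → advance -1; mR−mL=-10/17 → turn -1·90°
n=2: pose=(8,-2,N); sL=40/41, sR=200/261; mL=-6340/10701, mR=-40/41; mL+mR=-16780/10701 → advance -1; mR−mL=-100/261 → turn -1·90°
n=3: pose=(8,-3,E); sL=5/8, sR=50/89; mL=-245/712, mR=-5/8; mL+mR=-345/356 → advance -1; mR−mL=-25/89 → turn -1·90°
n=4: pose=(7,-3,S); sL=200/317, sR=40/53; mL=-4260/16801, mR=-200/317; mL+mR=-14860/16801 → advance -1; mR−mL=-20/53 → turn -1·90°
n=5: pose=(7,-2,W); sL=100/101, sR=20/17; mL=-690/1717, mR=-100/101; mL+mR=-2390/1717 → advance -1; mR−mL=-10/17 → turn -1·90°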